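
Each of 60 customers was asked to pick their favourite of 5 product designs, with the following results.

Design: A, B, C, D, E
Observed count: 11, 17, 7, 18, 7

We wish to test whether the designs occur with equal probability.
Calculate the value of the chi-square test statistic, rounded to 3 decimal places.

Under H₀ each category has probability 1/5, so each expected count is 60/5 = 12.
cat         O        E   (O−E)²/E
A          11       12     0.0833
B          17       12     2.0833
C           7       12     2.0833
D          18       12     3.0000
E           7       12     2.0833
Sum = 9.333

9.333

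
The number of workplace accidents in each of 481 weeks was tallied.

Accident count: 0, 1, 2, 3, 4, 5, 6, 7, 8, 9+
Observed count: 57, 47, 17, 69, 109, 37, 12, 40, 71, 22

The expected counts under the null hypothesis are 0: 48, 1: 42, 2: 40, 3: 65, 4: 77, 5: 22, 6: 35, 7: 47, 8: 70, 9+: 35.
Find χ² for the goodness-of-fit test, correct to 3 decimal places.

60.280

χ² = (57−48)²/48 + (47−42)²/42 + (17−40)²/40 + (69−65)²/65 + (109−77)²/77 + (37−22)²/22 + (12−35)²/35 + (40−47)²/47 + (71−70)²/70 + (22−35)²/35
   = 1.6875 + 0.5952 + 13.2250 + 0.2462 + 13.2987 + 10.2273 + 15.1143 + 1.0426 + 0.0143 + 4.8286
Sum = 60.280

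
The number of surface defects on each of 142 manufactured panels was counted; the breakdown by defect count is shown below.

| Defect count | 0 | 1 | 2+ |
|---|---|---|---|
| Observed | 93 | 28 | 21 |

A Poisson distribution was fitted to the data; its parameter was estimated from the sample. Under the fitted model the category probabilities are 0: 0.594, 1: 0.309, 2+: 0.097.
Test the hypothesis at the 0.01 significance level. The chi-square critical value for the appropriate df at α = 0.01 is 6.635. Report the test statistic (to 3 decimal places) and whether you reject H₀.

10.424; reject

Expected counts E_i = n·p_i: 142×0.594 = 84.348, 142×0.309 = 43.878, 142×0.097 = 13.774.
χ² = (93−84.348)²/84.348 + (28−43.878)²/43.878 + (21−13.774)²/13.774
   = 0.8875 + 5.7457 + 3.7908
Sum = 10.424
df = 1. Since 10.424 > 6.635, we reject H₀.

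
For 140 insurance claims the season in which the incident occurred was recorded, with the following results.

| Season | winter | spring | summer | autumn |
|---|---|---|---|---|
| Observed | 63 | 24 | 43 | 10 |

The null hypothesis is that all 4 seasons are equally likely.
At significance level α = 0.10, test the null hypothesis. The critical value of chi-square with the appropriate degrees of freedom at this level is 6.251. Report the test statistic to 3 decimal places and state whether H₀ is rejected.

Expected count for each of the 4 categories: 140/4 = 35.
winter: (63 − 35)²/35 = 784/35 = 22.4000
spring: (24 − 35)²/35 = 121/35 = 3.4571
summer: (43 − 35)²/35 = 64/35 = 1.8286
autumn: (10 − 35)²/35 = 625/35 = 17.8571
Sum = 45.543
df = 3. Since 45.543 > 6.251, we reject H₀.

45.543; reject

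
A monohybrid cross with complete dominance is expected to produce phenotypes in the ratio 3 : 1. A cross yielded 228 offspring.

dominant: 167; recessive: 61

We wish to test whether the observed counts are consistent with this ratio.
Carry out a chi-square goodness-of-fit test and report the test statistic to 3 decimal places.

Ratio total = 4. Expected counts: 228×3/4 = 171, 228×1/4 = 57.
dominant: (167 − 171)²/171 = 16/171 = 0.0936
recessive: (61 − 57)²/57 = 16/57 = 0.2807
Sum = 0.374

0.374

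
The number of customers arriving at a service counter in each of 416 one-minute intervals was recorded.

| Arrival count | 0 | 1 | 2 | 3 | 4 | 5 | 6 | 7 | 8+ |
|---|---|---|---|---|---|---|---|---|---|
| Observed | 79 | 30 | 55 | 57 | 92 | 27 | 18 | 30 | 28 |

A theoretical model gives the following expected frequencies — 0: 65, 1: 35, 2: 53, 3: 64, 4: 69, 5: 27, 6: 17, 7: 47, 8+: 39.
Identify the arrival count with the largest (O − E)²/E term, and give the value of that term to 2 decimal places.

0: (79 − 65)²/65 = 196/65 = 3.015
1: (30 − 35)²/35 = 25/35 = 0.714
2: (55 − 53)²/53 = 4/53 = 0.075
3: (57 − 64)²/64 = 49/64 = 0.766
4: (92 − 69)²/69 = 529/69 = 7.667
5: (27 − 27)²/27 = 0/27 = 0.000
6: (18 − 17)²/17 = 1/17 = 0.059
7: (30 − 47)²/47 = 289/47 = 6.149
8+: (28 − 39)²/39 = 121/39 = 3.103
The largest term is for 4: 7.67.

4, 7.67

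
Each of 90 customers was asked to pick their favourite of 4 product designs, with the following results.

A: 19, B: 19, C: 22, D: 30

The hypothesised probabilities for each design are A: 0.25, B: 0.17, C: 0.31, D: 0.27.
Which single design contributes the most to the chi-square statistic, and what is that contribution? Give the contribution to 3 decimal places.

D, 1.337

Expected counts E_i = n·p_i: 90×0.25 = 22.5, 90×0.17 = 15.3, 90×0.31 = 27.9, 90×0.27 = 24.3.
A: (19 − 22.5)²/22.5 = 12.25/22.5 = 0.5444
B: (19 − 15.3)²/15.3 = 13.69/15.3 = 0.8948
C: (22 − 27.9)²/27.9 = 34.81/27.9 = 1.2477
D: (30 − 24.3)²/24.3 = 32.49/24.3 = 1.3370
The largest term is for D: 1.337.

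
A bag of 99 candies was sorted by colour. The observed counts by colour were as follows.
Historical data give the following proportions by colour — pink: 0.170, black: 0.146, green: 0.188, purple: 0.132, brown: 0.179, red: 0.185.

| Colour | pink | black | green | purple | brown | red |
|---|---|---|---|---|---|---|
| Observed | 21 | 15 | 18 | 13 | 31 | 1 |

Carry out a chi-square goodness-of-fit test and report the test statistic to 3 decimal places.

27.394

Expected counts E_i = n·p_i: 99×0.170 = 16.83, 99×0.146 = 14.454, 99×0.188 = 18.612, 99×0.132 = 13.068, 99×0.179 = 17.721, 99×0.185 = 18.315.
cat         O        E   (O−E)²/E
pink       21    16.83     1.0332
black      15   14.454     0.0206
green      18   18.612     0.0201
purple     13   13.068     0.0004
brown      31   17.721     9.9504
red         1   18.315    16.3696
Sum = 27.394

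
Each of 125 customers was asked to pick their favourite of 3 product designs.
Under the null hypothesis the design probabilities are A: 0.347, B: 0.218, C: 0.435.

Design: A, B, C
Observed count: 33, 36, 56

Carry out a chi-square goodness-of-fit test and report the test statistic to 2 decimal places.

5.34

Expected counts E_i = n·p_i: 125×0.347 = 43.375, 125×0.218 = 27.25, 125×0.435 = 54.375.
A: (33 − 43.375)²/43.375 = 107.640625/43.375 = 2.482
B: (36 − 27.25)²/27.25 = 76.5625/27.25 = 2.810
C: (56 − 54.375)²/54.375 = 2.640625/54.375 = 0.049
Sum = 5.34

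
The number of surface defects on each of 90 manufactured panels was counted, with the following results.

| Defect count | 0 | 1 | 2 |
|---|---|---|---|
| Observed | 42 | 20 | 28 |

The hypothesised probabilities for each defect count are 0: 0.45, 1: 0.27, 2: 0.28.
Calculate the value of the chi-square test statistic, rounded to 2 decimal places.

Expected counts E_i = n·p_i: 90×0.45 = 40.5, 90×0.27 = 24.3, 90×0.28 = 25.2.
cat         O        E   (O−E)²/E
0          42     40.5      0.056
1          20     24.3      0.761
2          28     25.2      0.311
Sum = 1.13

1.13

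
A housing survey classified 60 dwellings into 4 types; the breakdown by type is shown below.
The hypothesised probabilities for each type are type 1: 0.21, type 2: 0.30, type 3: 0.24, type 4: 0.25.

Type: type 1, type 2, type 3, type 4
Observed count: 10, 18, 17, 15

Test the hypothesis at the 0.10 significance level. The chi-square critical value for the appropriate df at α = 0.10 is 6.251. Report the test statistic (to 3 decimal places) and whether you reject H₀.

1.006; do not reject

Expected counts E_i = n·p_i: 60×0.21 = 12.6, 60×0.30 = 18, 60×0.24 = 14.4, 60×0.25 = 15.
type 1: (10 − 12.6)²/12.6 = 6.76/12.6 = 0.5365
type 2: (18 − 18)²/18 = 0/18 = 0.0000
type 3: (17 − 14.4)²/14.4 = 6.76/14.4 = 0.4694
type 4: (15 − 15)²/15 = 0/15 = 0.0000
Sum = 1.006
df = 3. Since 1.006 < 6.251, we do not reject H₀.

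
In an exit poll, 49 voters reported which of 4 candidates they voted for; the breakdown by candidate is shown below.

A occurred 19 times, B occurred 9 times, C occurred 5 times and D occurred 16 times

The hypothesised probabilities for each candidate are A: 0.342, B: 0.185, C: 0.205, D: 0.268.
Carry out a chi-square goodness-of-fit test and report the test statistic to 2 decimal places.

3.46

Expected counts E_i = n·p_i: 49×0.342 = 16.758, 49×0.185 = 9.065, 49×0.205 = 10.045, 49×0.268 = 13.132.
cat         O        E   (O−E)²/E
A          19   16.758      0.300
B           9    9.065      0.000
C           5   10.045      2.534
D          16   13.132      0.626
Sum = 3.46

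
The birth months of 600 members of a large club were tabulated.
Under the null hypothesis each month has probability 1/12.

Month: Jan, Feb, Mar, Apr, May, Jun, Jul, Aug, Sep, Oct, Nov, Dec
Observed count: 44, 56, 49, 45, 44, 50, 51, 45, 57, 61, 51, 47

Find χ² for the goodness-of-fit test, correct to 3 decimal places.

Expected count for each of the 12 categories: 600/12 = 50.
χ² = (44−50)²/50 + (56−50)²/50 + (49−50)²/50 + (45−50)²/50 + (44−50)²/50 + (50−50)²/50 + (51−50)²/50 + (45−50)²/50 + (57−50)²/50 + (61−50)²/50 + (51−50)²/50 + (47−50)²/50
   = 0.7200 + 0.7200 + 0.0200 + 0.5000 + 0.7200 + 0.0000 + 0.0200 + 0.5000 + 0.9800 + 2.4200 + 0.0200 + 0.1800
Sum = 6.800

6.800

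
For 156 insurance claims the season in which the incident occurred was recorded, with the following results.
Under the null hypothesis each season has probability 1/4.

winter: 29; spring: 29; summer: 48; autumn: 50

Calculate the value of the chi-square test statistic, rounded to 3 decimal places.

Expected count for each of the 4 categories: 156/4 = 39.
χ² = (29−39)²/39 + (29−39)²/39 + (48−39)²/39 + (50−39)²/39
   = 2.5641 + 2.5641 + 2.0769 + 3.1026
Sum = 10.308

10.308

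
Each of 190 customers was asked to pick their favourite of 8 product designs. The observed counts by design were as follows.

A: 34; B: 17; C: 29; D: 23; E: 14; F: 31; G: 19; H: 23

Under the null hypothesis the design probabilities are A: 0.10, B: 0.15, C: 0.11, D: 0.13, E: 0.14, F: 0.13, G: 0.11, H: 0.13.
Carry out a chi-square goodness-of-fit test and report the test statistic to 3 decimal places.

Expected counts E_i = n·p_i: 190×0.10 = 19, 190×0.15 = 28.5, 190×0.11 = 20.9, 190×0.13 = 24.7, 190×0.14 = 26.6, 190×0.13 = 24.7, 190×0.11 = 20.9, 190×0.13 = 24.7.
A: (34 − 19)²/19 = 225/19 = 11.8421
B: (17 − 28.5)²/28.5 = 132.25/28.5 = 4.6404
C: (29 − 20.9)²/20.9 = 65.61/20.9 = 3.1392
D: (23 − 24.7)²/24.7 = 2.89/24.7 = 0.1170
E: (14 − 26.6)²/26.6 = 158.76/26.6 = 5.9684
F: (31 − 24.7)²/24.7 = 39.69/24.7 = 1.6069
G: (19 − 20.9)²/20.9 = 3.61/20.9 = 0.1727
H: (23 − 24.7)²/24.7 = 2.89/24.7 = 0.1170
Sum = 27.604

27.604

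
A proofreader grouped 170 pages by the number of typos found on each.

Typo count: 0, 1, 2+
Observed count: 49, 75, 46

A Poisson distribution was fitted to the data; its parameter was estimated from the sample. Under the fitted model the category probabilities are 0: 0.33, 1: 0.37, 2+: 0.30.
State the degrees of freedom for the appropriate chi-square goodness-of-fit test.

There are k = 3 categories and 1 parameter estimated from the data, so df = 3 − 1 − 1 = 1.

1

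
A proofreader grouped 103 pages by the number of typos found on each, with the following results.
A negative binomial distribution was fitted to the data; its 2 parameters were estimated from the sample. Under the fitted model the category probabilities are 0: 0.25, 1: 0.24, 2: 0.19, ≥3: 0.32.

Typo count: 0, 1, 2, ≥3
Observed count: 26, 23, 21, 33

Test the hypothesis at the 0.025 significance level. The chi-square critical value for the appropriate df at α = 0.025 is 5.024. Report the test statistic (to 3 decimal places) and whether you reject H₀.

0.227; do not reject

Expected counts E_i = n·p_i: 103×0.25 = 25.75, 103×0.24 = 24.72, 103×0.19 = 19.57, 103×0.32 = 32.96.
cat         O        E   (O−E)²/E
0          26    25.75     0.0024
1          23    24.72     0.1197
2          21    19.57     0.1045
≥3         33    32.96     0.0000
Sum = 0.227
df = 1. Since 0.227 < 5.024, we do not reject H₀.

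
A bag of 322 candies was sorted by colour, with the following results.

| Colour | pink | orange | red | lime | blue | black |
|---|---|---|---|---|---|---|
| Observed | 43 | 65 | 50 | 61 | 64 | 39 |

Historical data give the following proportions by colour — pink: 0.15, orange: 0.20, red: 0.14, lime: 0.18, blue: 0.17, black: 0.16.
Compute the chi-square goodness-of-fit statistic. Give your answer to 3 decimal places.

5.893

Expected counts E_i = n·p_i: 322×0.15 = 48.3, 322×0.20 = 64.4, 322×0.14 = 45.08, 322×0.18 = 57.96, 322×0.17 = 54.74, 322×0.16 = 51.52.
pink: (43 − 48.3)²/48.3 = 28.09/48.3 = 0.5816
orange: (65 − 64.4)²/64.4 = 0.36/64.4 = 0.0056
red: (50 − 45.08)²/45.08 = 24.2064/45.08 = 0.5370
lime: (61 − 57.96)²/57.96 = 9.2416/57.96 = 0.1594
blue: (64 − 54.74)²/54.74 = 85.7476/54.74 = 1.5665
black: (39 − 51.52)²/51.52 = 156.7504/51.52 = 3.0425
Sum = 5.893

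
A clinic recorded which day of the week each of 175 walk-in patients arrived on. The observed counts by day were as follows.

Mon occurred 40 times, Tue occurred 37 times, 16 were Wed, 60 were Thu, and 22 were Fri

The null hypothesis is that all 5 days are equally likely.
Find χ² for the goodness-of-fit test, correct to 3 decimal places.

33.829

Expected count for each of the 5 categories: 175/5 = 35.
χ² = (40−35)²/35 + (37−35)²/35 + (16−35)²/35 + (60−35)²/35 + (22−35)²/35
   = 0.7143 + 0.1143 + 10.3143 + 17.8571 + 4.8286
Sum = 33.829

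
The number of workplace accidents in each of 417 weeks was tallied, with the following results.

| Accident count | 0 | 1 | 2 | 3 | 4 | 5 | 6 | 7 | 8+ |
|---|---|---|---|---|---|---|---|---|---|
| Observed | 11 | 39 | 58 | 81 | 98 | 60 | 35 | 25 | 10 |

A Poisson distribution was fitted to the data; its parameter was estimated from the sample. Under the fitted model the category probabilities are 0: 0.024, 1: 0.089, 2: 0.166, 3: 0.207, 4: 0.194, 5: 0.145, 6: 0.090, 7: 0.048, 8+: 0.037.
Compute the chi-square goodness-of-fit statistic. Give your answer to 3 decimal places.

9.282

Expected counts E_i = n·p_i: 417×0.024 = 10.008, 417×0.089 = 37.113, 417×0.166 = 69.222, 417×0.207 = 86.319, 417×0.194 = 80.898, 417×0.145 = 60.465, 417×0.090 = 37.53, 417×0.048 = 20.016, 417×0.037 = 15.429.
χ² = (11−10.008)²/10.008 + (39−37.113)²/37.113 + (58−69.222)²/69.222 + (81−86.319)²/86.319 + (98−80.898)²/80.898 + (60−60.465)²/60.465 + (35−37.53)²/37.53 + (25−20.016)²/20.016 + (10−15.429)²/15.429
   = 0.0983 + 0.0959 + 1.8193 + 0.3278 + 3.6154 + 0.0036 + 0.1706 + 1.2410 + 1.9103
Sum = 9.282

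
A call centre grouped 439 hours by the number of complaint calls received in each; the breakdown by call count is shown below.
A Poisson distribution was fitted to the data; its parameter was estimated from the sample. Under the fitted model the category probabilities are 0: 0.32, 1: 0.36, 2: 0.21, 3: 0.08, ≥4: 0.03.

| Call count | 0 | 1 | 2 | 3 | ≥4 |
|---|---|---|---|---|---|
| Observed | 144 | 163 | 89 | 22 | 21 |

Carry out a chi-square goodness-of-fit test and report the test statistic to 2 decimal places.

Expected counts E_i = n·p_i: 439×0.32 = 140.48, 439×0.36 = 158.04, 439×0.21 = 92.19, 439×0.08 = 35.12, 439×0.03 = 13.17.
χ² = (144−140.48)²/140.48 + (163−158.04)²/158.04 + (89−92.19)²/92.19 + (22−35.12)²/35.12 + (21−13.17)²/13.17
   = 0.088 + 0.156 + 0.110 + 4.901 + 4.655
Sum = 9.91

9.91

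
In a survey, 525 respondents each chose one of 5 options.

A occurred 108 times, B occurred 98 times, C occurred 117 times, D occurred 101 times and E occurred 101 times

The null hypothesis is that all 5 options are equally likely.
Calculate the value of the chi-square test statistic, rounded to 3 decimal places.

Under H₀ each category has probability 1/5, so each expected count is 525/5 = 105.
cat         O        E   (O−E)²/E
A         108      105     0.0857
B          98      105     0.4667
C         117      105     1.3714
D         101      105     0.1524
E         101      105     0.1524
Sum = 2.229

2.229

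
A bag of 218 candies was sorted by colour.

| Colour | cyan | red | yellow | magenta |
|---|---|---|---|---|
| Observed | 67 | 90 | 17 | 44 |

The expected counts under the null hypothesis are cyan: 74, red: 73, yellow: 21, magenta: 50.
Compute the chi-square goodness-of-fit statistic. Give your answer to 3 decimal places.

6.103

cyan: (67 − 74)²/74 = 49/74 = 0.6622
red: (90 − 73)²/73 = 289/73 = 3.9589
yellow: (17 − 21)²/21 = 16/21 = 0.7619
magenta: (44 − 50)²/50 = 36/50 = 0.7200
Sum = 6.103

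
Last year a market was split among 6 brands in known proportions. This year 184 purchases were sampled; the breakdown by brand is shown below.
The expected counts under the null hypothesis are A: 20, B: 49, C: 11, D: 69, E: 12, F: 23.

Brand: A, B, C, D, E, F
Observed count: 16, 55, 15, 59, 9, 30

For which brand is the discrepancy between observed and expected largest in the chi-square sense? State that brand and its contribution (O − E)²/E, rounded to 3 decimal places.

F, 2.130

A: (16 − 20)²/20 = 16/20 = 0.8000
B: (55 − 49)²/49 = 36/49 = 0.7347
C: (15 − 11)²/11 = 16/11 = 1.4545
D: (59 − 69)²/69 = 100/69 = 1.4493
E: (9 − 12)²/12 = 9/12 = 0.7500
F: (30 − 23)²/23 = 49/23 = 2.1304
The largest term is for F: 2.130.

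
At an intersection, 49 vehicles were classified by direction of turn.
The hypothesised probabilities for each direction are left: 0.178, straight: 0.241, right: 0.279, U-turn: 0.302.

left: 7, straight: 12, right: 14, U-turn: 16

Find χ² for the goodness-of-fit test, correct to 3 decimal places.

0.449

Expected counts E_i = n·p_i: 49×0.178 = 8.722, 49×0.241 = 11.809, 49×0.279 = 13.671, 49×0.302 = 14.798.
χ² = (7−8.722)²/8.722 + (12−11.809)²/11.809 + (14−13.671)²/13.671 + (16−14.798)²/14.798
   = 0.3400 + 0.0031 + 0.0079 + 0.0976
Sum = 0.449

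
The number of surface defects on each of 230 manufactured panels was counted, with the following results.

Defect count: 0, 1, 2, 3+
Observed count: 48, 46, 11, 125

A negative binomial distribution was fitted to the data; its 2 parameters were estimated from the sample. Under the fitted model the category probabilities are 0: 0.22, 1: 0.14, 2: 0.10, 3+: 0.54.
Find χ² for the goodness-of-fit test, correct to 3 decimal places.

Expected counts E_i = n·p_i: 230×0.22 = 50.6, 230×0.14 = 32.2, 230×0.10 = 23, 230×0.54 = 124.2.
χ² = (48−50.6)²/50.6 + (46−32.2)²/32.2 + (11−23)²/23 + (125−124.2)²/124.2
   = 0.1336 + 5.9143 + 6.2609 + 0.0052
Sum = 12.314

12.314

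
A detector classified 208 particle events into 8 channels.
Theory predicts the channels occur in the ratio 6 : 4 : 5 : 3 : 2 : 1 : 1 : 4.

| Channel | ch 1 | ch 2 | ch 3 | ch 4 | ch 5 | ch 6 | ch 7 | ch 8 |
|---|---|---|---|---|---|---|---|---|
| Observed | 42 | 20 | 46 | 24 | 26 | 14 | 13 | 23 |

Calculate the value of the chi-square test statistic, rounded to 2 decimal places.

Ratio total = 26. Expected counts: 208×6/26 = 48, 208×4/26 = 32, 208×5/26 = 40, 208×3/26 = 24, 208×2/26 = 16, 208×1/26 = 8, 208×1/26 = 8, 208×4/26 = 32.
ch 1: (42 − 48)²/48 = 36/48 = 0.750
ch 2: (20 − 32)²/32 = 144/32 = 4.500
ch 3: (46 − 40)²/40 = 36/40 = 0.900
ch 4: (24 − 24)²/24 = 0/24 = 0.000
ch 5: (26 − 16)²/16 = 100/16 = 6.250
ch 6: (14 − 8)²/8 = 36/8 = 4.500
ch 7: (13 − 8)²/8 = 25/8 = 3.125
ch 8: (23 − 32)²/32 = 81/32 = 2.531
Sum = 22.56

22.56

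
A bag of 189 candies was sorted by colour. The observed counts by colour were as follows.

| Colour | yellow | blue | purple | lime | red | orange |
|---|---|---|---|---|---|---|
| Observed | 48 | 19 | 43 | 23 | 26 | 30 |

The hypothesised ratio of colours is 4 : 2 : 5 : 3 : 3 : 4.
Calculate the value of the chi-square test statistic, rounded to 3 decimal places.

5.774

Ratio total = 21. Expected counts: 189×4/21 = 36, 189×2/21 = 18, 189×5/21 = 45, 189×3/21 = 27, 189×3/21 = 27, 189×4/21 = 36.
cat         O        E   (O−E)²/E
yellow     48       36     4.0000
blue       19       18     0.0556
purple     43       45     0.0889
lime       23       27     0.5926
red        26       27     0.0370
orange     30       36     1.0000
Sum = 5.774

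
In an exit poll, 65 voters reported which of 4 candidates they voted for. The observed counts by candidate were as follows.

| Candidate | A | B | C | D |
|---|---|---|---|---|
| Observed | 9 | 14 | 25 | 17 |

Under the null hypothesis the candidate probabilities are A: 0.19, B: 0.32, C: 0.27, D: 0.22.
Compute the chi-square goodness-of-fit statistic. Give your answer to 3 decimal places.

6.804

Expected counts E_i = n·p_i: 65×0.19 = 12.35, 65×0.32 = 20.8, 65×0.27 = 17.55, 65×0.22 = 14.3.
A: (9 − 12.35)²/12.35 = 11.2225/12.35 = 0.9087
B: (14 − 20.8)²/20.8 = 46.24/20.8 = 2.2231
C: (25 − 17.55)²/17.55 = 55.5025/17.55 = 3.1625
D: (17 − 14.3)²/14.3 = 7.29/14.3 = 0.5098
Sum = 6.804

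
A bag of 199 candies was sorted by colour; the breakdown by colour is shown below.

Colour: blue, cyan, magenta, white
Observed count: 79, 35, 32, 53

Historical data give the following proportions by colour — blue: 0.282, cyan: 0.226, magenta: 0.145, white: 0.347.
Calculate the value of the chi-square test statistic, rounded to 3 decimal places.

Expected counts E_i = n·p_i: 199×0.282 = 56.118, 199×0.226 = 44.974, 199×0.145 = 28.855, 199×0.347 = 69.053.
blue: (79 − 56.118)²/56.118 = 523.585924/56.118 = 9.3301
cyan: (35 − 44.974)²/44.974 = 99.480676/44.974 = 2.2120
magenta: (32 − 28.855)²/28.855 = 9.891025/28.855 = 0.3428
white: (53 − 69.053)²/69.053 = 257.698809/69.053 = 3.7319
Sum = 15.617

15.617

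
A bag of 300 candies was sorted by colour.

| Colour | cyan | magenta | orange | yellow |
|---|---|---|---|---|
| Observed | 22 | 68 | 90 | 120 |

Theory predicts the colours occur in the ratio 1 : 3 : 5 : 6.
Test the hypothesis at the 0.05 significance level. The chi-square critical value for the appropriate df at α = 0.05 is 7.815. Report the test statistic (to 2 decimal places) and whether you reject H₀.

2.27; do not reject

Ratio total = 15. Expected counts: 300×1/15 = 20, 300×3/15 = 60, 300×5/15 = 100, 300×6/15 = 120.
cat          O        E   (O−E)²/E
cyan        22       20      0.200
magenta     68       60      1.067
orange      90      100      1.000
yellow     120      120      0.000
Sum = 2.27
df = 3. Since 2.27 < 7.815, we do not reject H₀.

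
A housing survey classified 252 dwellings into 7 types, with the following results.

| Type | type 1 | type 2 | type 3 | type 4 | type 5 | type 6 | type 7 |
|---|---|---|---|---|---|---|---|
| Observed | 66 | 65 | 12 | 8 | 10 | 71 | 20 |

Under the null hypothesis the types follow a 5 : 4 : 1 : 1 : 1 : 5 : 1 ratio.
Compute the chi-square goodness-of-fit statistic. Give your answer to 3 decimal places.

Ratio total = 18. Expected counts: 252×5/18 = 70, 252×4/18 = 56, 252×1/18 = 14, 252×1/18 = 14, 252×1/18 = 14, 252×5/18 = 70, 252×1/18 = 14.
cat         O        E   (O−E)²/E
type 1     66       70     0.2286
type 2     65       56     1.4464
type 3     12       14     0.2857
type 4      8       14     2.5714
type 5     10       14     1.1429
type 6     71       70     0.0143
type 7     20       14     2.5714
Sum = 8.261

8.261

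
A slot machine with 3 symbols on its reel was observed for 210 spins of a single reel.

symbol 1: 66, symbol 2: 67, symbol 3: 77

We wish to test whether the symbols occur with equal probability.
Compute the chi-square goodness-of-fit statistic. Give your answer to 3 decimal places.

1.057

Expected count for each of the 3 categories: 210/3 = 70.
symbol 1: (66 − 70)²/70 = 16/70 = 0.2286
symbol 2: (67 − 70)²/70 = 9/70 = 0.1286
symbol 3: (77 − 70)²/70 = 49/70 = 0.7000
Sum = 1.057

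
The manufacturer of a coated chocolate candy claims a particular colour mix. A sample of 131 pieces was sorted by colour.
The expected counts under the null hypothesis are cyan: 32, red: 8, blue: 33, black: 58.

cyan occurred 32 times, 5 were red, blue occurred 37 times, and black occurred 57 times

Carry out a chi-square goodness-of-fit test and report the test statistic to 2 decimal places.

χ² = (32−32)²/32 + (5−8)²/8 + (37−33)²/33 + (57−58)²/58
   = 0.000 + 1.125 + 0.485 + 0.017
Sum = 1.63

1.63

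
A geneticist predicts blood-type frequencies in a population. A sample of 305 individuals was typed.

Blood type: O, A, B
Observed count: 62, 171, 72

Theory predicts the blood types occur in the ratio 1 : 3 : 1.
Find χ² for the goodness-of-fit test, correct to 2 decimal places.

Ratio total = 5. Expected counts: 305×1/5 = 61, 305×3/5 = 183, 305×1/5 = 61.
O: (62 − 61)²/61 = 1/61 = 0.016
A: (171 − 183)²/183 = 144/183 = 0.787
B: (72 − 61)²/61 = 121/61 = 1.984
Sum = 2.79

2.79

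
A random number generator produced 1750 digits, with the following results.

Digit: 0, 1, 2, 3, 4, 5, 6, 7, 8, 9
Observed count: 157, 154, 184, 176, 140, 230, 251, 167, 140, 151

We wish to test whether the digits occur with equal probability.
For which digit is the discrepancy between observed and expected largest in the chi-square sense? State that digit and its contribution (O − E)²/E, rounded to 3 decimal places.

Under H₀ each category has probability 1/10, so each expected count is 1750/10 = 175.
χ² = (157−175)²/175 + (154−175)²/175 + (184−175)²/175 + (176−175)²/175 + (140−175)²/175 + (230−175)²/175 + (251−175)²/175 + (167−175)²/175 + (140−175)²/175 + (151−175)²/175
   = 1.8514 + 2.5200 + 0.4629 + 0.0057 + 7.0000 + 17.2857 + 33.0057 + 0.3657 + 7.0000 + 3.2914
The largest term is for 6: 33.006.

6, 33.006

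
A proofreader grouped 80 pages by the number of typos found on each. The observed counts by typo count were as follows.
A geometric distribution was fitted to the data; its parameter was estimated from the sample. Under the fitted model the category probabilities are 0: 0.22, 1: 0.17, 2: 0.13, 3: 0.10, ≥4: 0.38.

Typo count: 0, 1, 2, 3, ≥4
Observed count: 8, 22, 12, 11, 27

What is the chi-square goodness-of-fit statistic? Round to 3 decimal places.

Expected counts E_i = n·p_i: 80×0.22 = 17.6, 80×0.17 = 13.6, 80×0.13 = 10.4, 80×0.10 = 8, 80×0.38 = 30.4.
cat         O        E   (O−E)²/E
0           8     17.6     5.2364
1          22     13.6     5.1882
2          12     10.4     0.2462
3          11        8     1.1250
≥4         27     30.4     0.3803
Sum = 12.176

12.176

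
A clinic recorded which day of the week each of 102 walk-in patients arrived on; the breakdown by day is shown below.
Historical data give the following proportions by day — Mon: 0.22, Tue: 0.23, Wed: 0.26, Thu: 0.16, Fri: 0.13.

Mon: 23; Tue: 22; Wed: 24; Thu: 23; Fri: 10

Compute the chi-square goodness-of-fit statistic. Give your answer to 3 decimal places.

3.880

Expected counts E_i = n·p_i: 102×0.22 = 22.44, 102×0.23 = 23.46, 102×0.26 = 26.52, 102×0.16 = 16.32, 102×0.13 = 13.26.
cat         O        E   (O−E)²/E
Mon        23    22.44     0.0140
Tue        22    23.46     0.0909
Wed        24    26.52     0.2395
Thu        23    16.32     2.7342
Fri        10    13.26     0.8015
Sum = 3.880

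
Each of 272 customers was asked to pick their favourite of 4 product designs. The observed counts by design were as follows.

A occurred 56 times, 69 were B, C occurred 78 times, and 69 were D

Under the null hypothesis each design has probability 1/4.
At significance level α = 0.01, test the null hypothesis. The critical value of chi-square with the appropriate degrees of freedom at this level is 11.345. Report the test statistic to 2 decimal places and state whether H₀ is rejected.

Expected count for each of the 4 categories: 272/4 = 68.
cat         O        E   (O−E)²/E
A          56       68      2.118
B          69       68      0.015
C          78       68      1.471
D          69       68      0.015
Sum = 3.62
df = 3. Since 3.62 < 11.345, we do not reject H₀.

3.62; do not reject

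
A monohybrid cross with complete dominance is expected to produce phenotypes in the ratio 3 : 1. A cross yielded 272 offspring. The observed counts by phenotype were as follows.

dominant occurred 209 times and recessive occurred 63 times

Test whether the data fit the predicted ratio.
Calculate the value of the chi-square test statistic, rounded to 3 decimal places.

0.490

Ratio total = 4. Expected counts: 272×3/4 = 204, 272×1/4 = 68.
χ² = (209−204)²/204 + (63−68)²/68
   = 0.1225 + 0.3676
Sum = 0.490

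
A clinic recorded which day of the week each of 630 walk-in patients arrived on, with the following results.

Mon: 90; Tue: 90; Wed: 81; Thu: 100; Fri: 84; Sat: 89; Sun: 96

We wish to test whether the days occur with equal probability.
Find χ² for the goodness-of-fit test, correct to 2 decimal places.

Under H₀ each category has probability 1/7, so each expected count is 630/7 = 90.
Mon: (90 − 90)²/90 = 0/90 = 0.000
Tue: (90 − 90)²/90 = 0/90 = 0.000
Wed: (81 − 90)²/90 = 81/90 = 0.900
Thu: (100 − 90)²/90 = 100/90 = 1.111
Fri: (84 − 90)²/90 = 36/90 = 0.400
Sat: (89 − 90)²/90 = 1/90 = 0.011
Sun: (96 − 90)²/90 = 36/90 = 0.400
Sum = 2.82

2.82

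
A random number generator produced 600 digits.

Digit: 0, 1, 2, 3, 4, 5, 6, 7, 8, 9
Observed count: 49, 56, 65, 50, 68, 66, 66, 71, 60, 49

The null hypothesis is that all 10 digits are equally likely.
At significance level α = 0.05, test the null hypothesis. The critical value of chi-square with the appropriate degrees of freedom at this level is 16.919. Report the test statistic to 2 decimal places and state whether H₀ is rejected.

Under H₀ each category has probability 1/10, so each expected count is 600/10 = 60.
χ² = (49−60)²/60 + (56−60)²/60 + (65−60)²/60 + (50−60)²/60 + (68−60)²/60 + (66−60)²/60 + (66−60)²/60 + (71−60)²/60 + (60−60)²/60 + (49−60)²/60
   = 2.017 + 0.267 + 0.417 + 1.667 + 1.067 + 0.600 + 0.600 + 2.017 + 0.000 + 2.017
Sum = 10.67
df = 9. Since 10.67 < 16.919, we do not reject H₀.

10.67; do not reject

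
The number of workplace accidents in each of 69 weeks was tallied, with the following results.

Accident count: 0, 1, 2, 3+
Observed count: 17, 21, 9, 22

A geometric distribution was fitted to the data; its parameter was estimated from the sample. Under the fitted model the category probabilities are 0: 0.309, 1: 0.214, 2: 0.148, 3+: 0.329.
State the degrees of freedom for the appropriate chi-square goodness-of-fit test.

There are k = 4 categories and 1 parameter estimated from the data, so df = 4 − 1 − 1 = 2.

2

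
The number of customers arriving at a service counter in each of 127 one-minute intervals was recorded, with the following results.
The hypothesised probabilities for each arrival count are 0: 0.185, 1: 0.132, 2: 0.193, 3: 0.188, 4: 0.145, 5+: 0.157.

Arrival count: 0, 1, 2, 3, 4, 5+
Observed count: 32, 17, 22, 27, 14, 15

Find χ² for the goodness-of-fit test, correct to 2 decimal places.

6.03

Expected counts E_i = n·p_i: 127×0.185 = 23.495, 127×0.132 = 16.764, 127×0.193 = 24.511, 127×0.188 = 23.876, 127×0.145 = 18.415, 127×0.157 = 19.939.
cat         O        E   (O−E)²/E
0          32   23.495      3.079
1          17   16.764      0.003
2          22   24.511      0.257
3          27   23.876      0.409
4          14   18.415      1.058
5+         15   19.939      1.223
Sum = 6.03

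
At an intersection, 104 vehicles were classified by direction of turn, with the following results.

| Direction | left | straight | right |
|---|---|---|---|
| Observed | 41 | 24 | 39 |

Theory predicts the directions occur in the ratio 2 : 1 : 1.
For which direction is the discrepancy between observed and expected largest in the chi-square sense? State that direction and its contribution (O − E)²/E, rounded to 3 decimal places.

right, 6.500

Ratio total = 4. Expected counts: 104×2/4 = 52, 104×1/4 = 26, 104×1/4 = 26.
left: (41 − 52)²/52 = 121/52 = 2.3269
straight: (24 − 26)²/26 = 4/26 = 0.1538
right: (39 − 26)²/26 = 169/26 = 6.5000
The largest term is for right: 6.500.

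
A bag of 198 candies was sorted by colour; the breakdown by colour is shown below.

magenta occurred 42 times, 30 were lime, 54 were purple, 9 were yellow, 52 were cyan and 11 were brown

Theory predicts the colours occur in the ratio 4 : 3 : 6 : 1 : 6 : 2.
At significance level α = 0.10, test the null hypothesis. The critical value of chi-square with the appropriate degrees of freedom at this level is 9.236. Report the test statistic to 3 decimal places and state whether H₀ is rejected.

Ratio total = 22. Expected counts: 198×4/22 = 36, 198×3/22 = 27, 198×6/22 = 54, 198×1/22 = 9, 198×6/22 = 54, 198×2/22 = 18.
χ² = (42−36)²/36 + (30−27)²/27 + (54−54)²/54 + (9−9)²/9 + (52−54)²/54 + (11−18)²/18
   = 1.0000 + 0.3333 + 0.0000 + 0.0000 + 0.0741 + 2.7222
Sum = 4.130
df = 5. Since 4.130 < 9.236, we do not reject H₀.

4.130; do not reject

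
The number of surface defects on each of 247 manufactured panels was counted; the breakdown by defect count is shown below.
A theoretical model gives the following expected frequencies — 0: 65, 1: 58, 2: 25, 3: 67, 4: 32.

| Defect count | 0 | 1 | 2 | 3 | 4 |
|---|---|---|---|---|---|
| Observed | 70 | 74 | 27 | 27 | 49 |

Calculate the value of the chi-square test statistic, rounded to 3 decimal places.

cat         O        E   (O−E)²/E
0          70       65     0.3846
1          74       58     4.4138
2          27       25     0.1600
3          27       67    23.8806
4          49       32     9.0313
Sum = 37.870

37.870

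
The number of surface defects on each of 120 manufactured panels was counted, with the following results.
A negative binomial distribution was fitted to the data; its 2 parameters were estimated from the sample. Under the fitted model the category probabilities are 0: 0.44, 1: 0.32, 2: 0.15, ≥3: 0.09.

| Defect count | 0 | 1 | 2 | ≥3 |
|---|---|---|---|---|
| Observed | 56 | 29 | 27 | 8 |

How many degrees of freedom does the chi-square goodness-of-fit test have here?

1

There are k = 4 categories and 2 parameters estimated from the data, so df = 4 − 1 − 2 = 1.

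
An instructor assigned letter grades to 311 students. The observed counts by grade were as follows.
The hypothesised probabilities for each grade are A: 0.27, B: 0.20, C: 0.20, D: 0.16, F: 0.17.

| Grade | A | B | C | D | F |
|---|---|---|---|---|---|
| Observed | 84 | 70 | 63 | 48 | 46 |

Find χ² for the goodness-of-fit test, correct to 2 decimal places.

Expected counts E_i = n·p_i: 311×0.27 = 83.97, 311×0.20 = 62.2, 311×0.20 = 62.2, 311×0.16 = 49.76, 311×0.17 = 52.87.
χ² = (84−83.97)²/83.97 + (70−62.2)²/62.2 + (63−62.2)²/62.2 + (48−49.76)²/49.76 + (46−52.87)²/52.87
   = 0.000 + 0.978 + 0.010 + 0.062 + 0.893
Sum = 1.94

1.94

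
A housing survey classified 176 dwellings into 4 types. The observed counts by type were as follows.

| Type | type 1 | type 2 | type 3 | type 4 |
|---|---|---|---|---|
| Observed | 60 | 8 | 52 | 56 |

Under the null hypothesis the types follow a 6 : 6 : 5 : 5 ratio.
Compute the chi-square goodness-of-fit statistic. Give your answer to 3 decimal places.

46.333

Ratio total = 22. Expected counts: 176×6/22 = 48, 176×6/22 = 48, 176×5/22 = 40, 176×5/22 = 40.
χ² = (60−48)²/48 + (8−48)²/48 + (52−40)²/40 + (56−40)²/40
   = 3.0000 + 33.3333 + 3.6000 + 6.4000
Sum = 46.333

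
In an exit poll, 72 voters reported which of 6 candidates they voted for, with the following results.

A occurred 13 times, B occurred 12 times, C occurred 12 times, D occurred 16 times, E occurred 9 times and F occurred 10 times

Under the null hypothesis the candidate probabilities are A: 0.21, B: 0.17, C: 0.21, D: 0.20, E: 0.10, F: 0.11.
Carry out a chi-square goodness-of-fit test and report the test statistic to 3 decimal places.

Expected counts E_i = n·p_i: 72×0.21 = 15.12, 72×0.17 = 12.24, 72×0.21 = 15.12, 72×0.20 = 14.4, 72×0.10 = 7.2, 72×0.11 = 7.92.
χ² = (13−15.12)²/15.12 + (12−12.24)²/12.24 + (12−15.12)²/15.12 + (16−14.4)²/14.4 + (9−7.2)²/7.2 + (10−7.92)²/7.92
   = 0.2972 + 0.0047 + 0.6438 + 0.1778 + 0.4500 + 0.5463
Sum = 2.120

2.120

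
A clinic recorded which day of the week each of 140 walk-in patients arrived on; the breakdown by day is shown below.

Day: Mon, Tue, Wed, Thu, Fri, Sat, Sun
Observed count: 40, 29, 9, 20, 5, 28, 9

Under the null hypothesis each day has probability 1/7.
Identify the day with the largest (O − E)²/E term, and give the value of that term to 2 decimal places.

Mon, 20.00

Expected count for each of the 7 categories: 140/7 = 20.
Mon: (40 − 20)²/20 = 400/20 = 20.000
Tue: (29 − 20)²/20 = 81/20 = 4.050
Wed: (9 − 20)²/20 = 121/20 = 6.050
Thu: (20 − 20)²/20 = 0/20 = 0.000
Fri: (5 − 20)²/20 = 225/20 = 11.250
Sat: (28 − 20)²/20 = 64/20 = 3.200
Sun: (9 − 20)²/20 = 121/20 = 6.050
The largest term is for Mon: 20.00.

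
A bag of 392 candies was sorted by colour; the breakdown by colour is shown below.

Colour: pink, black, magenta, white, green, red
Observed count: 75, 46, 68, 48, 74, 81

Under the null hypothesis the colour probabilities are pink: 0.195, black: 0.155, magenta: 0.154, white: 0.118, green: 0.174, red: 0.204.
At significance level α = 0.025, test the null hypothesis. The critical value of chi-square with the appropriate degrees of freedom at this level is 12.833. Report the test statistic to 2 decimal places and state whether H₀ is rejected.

Expected counts E_i = n·p_i: 392×0.195 = 76.44, 392×0.155 = 60.76, 392×0.154 = 60.368, 392×0.118 = 46.256, 392×0.174 = 68.208, 392×0.204 = 79.968.
pink: (75 − 76.44)²/76.44 = 2.0736/76.44 = 0.027
black: (46 − 60.76)²/60.76 = 217.8576/60.76 = 3.586
magenta: (68 − 60.368)²/60.368 = 58.247424/60.368 = 0.965
white: (48 − 46.256)²/46.256 = 3.041536/46.256 = 0.066
green: (74 − 68.208)²/68.208 = 33.547264/68.208 = 0.492
red: (81 − 79.968)²/79.968 = 1.065024/79.968 = 0.013
Sum = 5.15
df = 5. Since 5.15 < 12.833, we do not reject H₀.

5.15; do not reject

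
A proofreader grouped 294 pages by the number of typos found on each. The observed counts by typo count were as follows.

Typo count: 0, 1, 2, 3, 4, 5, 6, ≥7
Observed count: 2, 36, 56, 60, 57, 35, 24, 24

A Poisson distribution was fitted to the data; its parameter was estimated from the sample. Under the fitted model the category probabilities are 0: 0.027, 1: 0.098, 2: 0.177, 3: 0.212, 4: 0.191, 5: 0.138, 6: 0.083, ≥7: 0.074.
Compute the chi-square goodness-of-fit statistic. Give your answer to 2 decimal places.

Expected counts E_i = n·p_i: 294×0.027 = 7.938, 294×0.098 = 28.812, 294×0.177 = 52.038, 294×0.212 = 62.328, 294×0.191 = 56.154, 294×0.138 = 40.572, 294×0.083 = 24.402, 294×0.074 = 21.756.
cat         O        E   (O−E)²/E
0           2    7.938      4.442
1          36   28.812      1.793
2          56   52.038      0.302
3          60   62.328      0.087
4          57   56.154      0.013
5          35   40.572      0.765
6          24   24.402      0.007
≥7         24   21.756      0.231
Sum = 7.64

7.64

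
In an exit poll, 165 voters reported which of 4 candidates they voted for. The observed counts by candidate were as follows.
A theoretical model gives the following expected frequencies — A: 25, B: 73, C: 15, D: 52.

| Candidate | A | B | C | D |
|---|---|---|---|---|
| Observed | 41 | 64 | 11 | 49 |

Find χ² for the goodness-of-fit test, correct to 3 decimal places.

A: (41 − 25)²/25 = 256/25 = 10.2400
B: (64 − 73)²/73 = 81/73 = 1.1096
C: (11 − 15)²/15 = 16/15 = 1.0667
D: (49 − 52)²/52 = 9/52 = 0.1731
Sum = 12.589

12.589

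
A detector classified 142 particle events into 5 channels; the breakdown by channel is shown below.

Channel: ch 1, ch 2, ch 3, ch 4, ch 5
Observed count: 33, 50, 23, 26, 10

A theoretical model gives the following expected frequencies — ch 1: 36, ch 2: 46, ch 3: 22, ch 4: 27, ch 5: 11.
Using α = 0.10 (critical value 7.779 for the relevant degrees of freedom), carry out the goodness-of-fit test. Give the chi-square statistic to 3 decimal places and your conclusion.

ch 1: (33 − 36)²/36 = 9/36 = 0.2500
ch 2: (50 − 46)²/46 = 16/46 = 0.3478
ch 3: (23 − 22)²/22 = 1/22 = 0.0455
ch 4: (26 − 27)²/27 = 1/27 = 0.0370
ch 5: (10 − 11)²/11 = 1/11 = 0.0909
Sum = 0.771
df = 4. Since 0.771 < 7.779, we do not reject H₀.

0.771; do not reject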